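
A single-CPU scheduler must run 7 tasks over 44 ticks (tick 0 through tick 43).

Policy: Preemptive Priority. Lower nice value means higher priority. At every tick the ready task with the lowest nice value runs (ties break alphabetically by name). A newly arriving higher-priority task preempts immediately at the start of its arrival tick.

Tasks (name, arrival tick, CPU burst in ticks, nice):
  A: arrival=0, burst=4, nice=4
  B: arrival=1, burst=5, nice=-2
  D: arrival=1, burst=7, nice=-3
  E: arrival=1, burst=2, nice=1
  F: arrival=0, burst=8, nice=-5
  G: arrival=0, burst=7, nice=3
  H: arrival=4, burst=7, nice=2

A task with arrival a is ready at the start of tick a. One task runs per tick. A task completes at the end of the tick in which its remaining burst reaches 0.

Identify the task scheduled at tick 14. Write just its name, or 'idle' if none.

running at tick 14 = D

t=0: ready={A,F,G} → run F
t=1: ready={A,B,D,E,F,G} → run F
t=2: ready={A,B,D,E,F,G} → run F
t=3: ready={A,B,D,E,F,G} → run F
t=4: ready={A,B,D,E,F,G,H} → run F
t=5: ready={A,B,D,E,F,G,H} → run F
t=6: ready={A,B,D,E,F,G,H} → run F
t=7: ready={A,B,D,E,F,G,H} → run F
t=8: ready={A,B,D,E,G,H} → run D
t=9: ready={A,B,D,E,G,H} → run D
t=10: ready={A,B,D,E,G,H} → run D
t=11: ready={A,B,D,E,G,H} → run D
t=12: ready={A,B,D,E,G,H} → run D
t=13: ready={A,B,D,E,G,H} → run D
t=14: ready={A,B,D,E,G,H} → run D
t=15: ready={A,B,E,G,H} → run B
t=16: ready={A,B,E,G,H} → run B
t=17: ready={A,B,E,G,H} → run B
t=18: ready={A,B,E,G,H} → run B
t=19: ready={A,B,E,G,H} → run B
t=20: ready={A,E,G,H} → run E
t=21: ready={A,E,G,H} → run E
t=22: ready={A,G,H} → run H
t=23: ready={A,G,H} → run H
t=24: ready={A,G,H} → run H
t=25: ready={A,G,H} → run H
t=26: ready={A,G,H} → run H
t=27: ready={A,G,H} → run H
t=28: ready={A,G,H} → run H
t=29: ready={A,G} → run G
t=30: ready={A,G} → run G
t=31: ready={A,G} → run G
t=32: ready={A,G} → run G
t=33: ready={A,G} → run G
t=34: ready={A,G} → run G
t=35: ready={A,G} → run G
t=36: ready={A} → run A
t=37: ready={A} → run A
t=38: ready={A} → run A
t=39: ready={A} → run A
t=40: (idle)
t=41: (idle)
t=42: (idle)
t=43: (idle)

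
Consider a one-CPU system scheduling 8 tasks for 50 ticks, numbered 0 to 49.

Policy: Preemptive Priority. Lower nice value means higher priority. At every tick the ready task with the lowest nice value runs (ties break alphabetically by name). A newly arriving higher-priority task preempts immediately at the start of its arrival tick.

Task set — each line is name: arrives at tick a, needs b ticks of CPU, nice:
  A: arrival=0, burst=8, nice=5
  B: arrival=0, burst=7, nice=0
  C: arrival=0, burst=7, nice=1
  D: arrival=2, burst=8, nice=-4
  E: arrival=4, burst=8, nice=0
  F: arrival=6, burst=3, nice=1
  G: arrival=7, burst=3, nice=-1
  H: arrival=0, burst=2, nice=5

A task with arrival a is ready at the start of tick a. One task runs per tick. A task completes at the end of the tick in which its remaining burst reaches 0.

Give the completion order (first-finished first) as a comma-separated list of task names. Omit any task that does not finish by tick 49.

completion order = D, G, B, E, C, F, A, H

t=0: ready={A,B,C,H} → run B
t=1: ready={A,B,C,H} → run B
t=2: ready={A,B,C,D,H} → run D
t=3: ready={A,B,C,D,H} → run D
t=4: ready={A,B,C,D,E,H} → run D
t=5: ready={A,B,C,D,E,H} → run D
t=6: ready={A,B,C,D,E,F,H} → run D
t=7: ready={A,B,C,D,E,F,G,H} → run D
t=8: ready={A,B,C,D,E,F,G,H} → run D
t=9: ready={A,B,C,D,E,F,G,H} → run D
t=10: ready={A,B,C,E,F,G,H} → run G
t=11: ready={A,B,C,E,F,G,H} → run G
t=12: ready={A,B,C,E,F,G,H} → run G
t=13: ready={A,B,C,E,F,H} → run B
t=14: ready={A,B,C,E,F,H} → run B
t=15: ready={A,B,C,E,F,H} → run B
t=16: ready={A,B,C,E,F,H} → run B
t=17: ready={A,B,C,E,F,H} → run B
t=18: ready={A,C,E,F,H} → run E
t=19: ready={A,C,E,F,H} → run E
t=20: ready={A,C,E,F,H} → run E
t=21: ready={A,C,E,F,H} → run E
t=22: ready={A,C,E,F,H} → run E
t=23: ready={A,C,E,F,H} → run E
t=24: ready={A,C,E,F,H} → run E
t=25: ready={A,C,E,F,H} → run E
t=26: ready={A,C,F,H} → run C
t=27: ready={A,C,F,H} → run C
t=28: ready={A,C,F,H} → run C
t=29: ready={A,C,F,H} → run C
t=30: ready={A,C,F,H} → run C
t=31: ready={A,C,F,H} → run C
t=32: ready={A,C,F,H} → run C
t=33: ready={A,F,H} → run F
t=34: ready={A,F,H} → run F
t=35: ready={A,F,H} → run F
t=36: ready={A,H} → run A
t=37: ready={A,H} → run A
t=38: ready={A,H} → run A
t=39: ready={A,H} → run A
t=40: ready={A,H} → run A
t=41: ready={A,H} → run A
t=42: ready={A,H} → run A
t=43: ready={A,H} → run A
t=44: ready={H} → run H
t=45: ready={H} → run H
t=46: (idle)
t=47: (idle)
t=48: (idle)
t=49: (idle)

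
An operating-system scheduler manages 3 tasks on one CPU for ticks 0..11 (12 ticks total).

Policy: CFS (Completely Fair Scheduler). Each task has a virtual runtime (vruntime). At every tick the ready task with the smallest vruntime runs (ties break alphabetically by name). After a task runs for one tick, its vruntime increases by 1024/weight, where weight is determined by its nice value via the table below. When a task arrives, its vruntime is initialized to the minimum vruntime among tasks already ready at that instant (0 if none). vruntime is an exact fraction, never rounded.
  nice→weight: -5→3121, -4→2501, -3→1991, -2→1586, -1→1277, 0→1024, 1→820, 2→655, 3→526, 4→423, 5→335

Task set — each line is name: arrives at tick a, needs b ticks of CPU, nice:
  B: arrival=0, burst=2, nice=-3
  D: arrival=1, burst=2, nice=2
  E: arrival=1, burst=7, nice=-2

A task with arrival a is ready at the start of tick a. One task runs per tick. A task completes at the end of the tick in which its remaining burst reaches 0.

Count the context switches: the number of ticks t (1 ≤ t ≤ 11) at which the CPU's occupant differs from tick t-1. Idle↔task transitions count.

context switches = 5

t=0: vr[B=0] → run B
t=1: vr[B=1024/1991 D=1024/1991 E=1024/1991] → run B
t=2: vr[D=1024/1991 E=1024/1991] → run D
t=3: vr[D=2709504/1304105 E=1024/1991] → run E
t=4: vr[D=2709504/1304105 E=1831424/1578863] → run E
t=5: vr[D=2709504/1304105 E=2850816/1578863] → run E
t=6: vr[D=2709504/1304105 E=3870208/1578863] → run D
t=7: vr[E=3870208/1578863] → run E
t=8: vr[E=4889600/1578863] → run E
t=9: vr[E=5908992/1578863] → run E
t=10: vr[E=6928384/1578863] → run E
t=11: (idle)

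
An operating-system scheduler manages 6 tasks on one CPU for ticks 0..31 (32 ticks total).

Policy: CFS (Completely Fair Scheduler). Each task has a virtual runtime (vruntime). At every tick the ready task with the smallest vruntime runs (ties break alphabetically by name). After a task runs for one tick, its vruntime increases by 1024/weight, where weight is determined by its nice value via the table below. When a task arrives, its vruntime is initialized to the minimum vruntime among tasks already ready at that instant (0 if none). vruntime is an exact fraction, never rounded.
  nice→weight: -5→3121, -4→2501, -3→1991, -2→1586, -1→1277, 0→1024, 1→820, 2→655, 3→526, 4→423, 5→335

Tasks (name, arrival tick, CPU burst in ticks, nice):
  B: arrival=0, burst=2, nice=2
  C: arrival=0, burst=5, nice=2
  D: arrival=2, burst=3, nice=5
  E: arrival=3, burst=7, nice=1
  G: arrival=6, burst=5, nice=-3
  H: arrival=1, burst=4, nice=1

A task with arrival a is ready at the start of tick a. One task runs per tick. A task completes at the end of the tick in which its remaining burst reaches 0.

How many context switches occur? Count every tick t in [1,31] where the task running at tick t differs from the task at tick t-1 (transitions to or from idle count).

context switches = 25

t=0: vr[B=0 C=0] → run B
t=1: vr[B=1024/655 C=0 H=0] → run C
t=2: vr[B=1024/655 C=1024/655 D=0 H=0] → run D
t=3: vr[B=1024/655 C=1024/655 D=1024/335 E=0 H=0] → run E
t=4: vr[B=1024/655 C=1024/655 D=1024/335 E=256/205 H=0] → run H
t=5: vr[B=1024/655 C=1024/655 D=1024/335 E=256/205 H=256/205] → run E
t=6: vr[B=1024/655 C=1024/655 D=1024/335 E=512/205 G=256/205 H=256/205] → run G
t=7: vr[B=1024/655 C=1024/655 D=1024/335 E=512/205 G=719616/408155 H=256/205] → run H
t=8: vr[B=1024/655 C=1024/655 D=1024/335 E=512/205 G=719616/408155 H=512/205] → run B
t=9: vr[C=1024/655 D=1024/335 E=512/205 G=719616/408155 H=512/205] → run C
t=10: vr[C=2048/655 D=1024/335 E=512/205 G=719616/408155 H=512/205] → run G
t=11: vr[C=2048/655 D=1024/335 E=512/205 G=929536/408155 H=512/205] → run G
t=12: vr[C=2048/655 D=1024/335 E=512/205 G=1139456/408155 H=512/205] → run E
t=13: vr[C=2048/655 D=1024/335 E=768/205 G=1139456/408155 H=512/205] → run H
t=14: vr[C=2048/655 D=1024/335 E=768/205 G=1139456/408155 H=768/205] → run G
t=15: vr[C=2048/655 D=1024/335 E=768/205 G=1349376/408155 H=768/205] → run D
t=16: vr[C=2048/655 D=2048/335 E=768/205 G=1349376/408155 H=768/205] → run C
t=17: vr[C=3072/655 D=2048/335 E=768/205 G=1349376/408155 H=768/205] → run G
t=18: vr[C=3072/655 D=2048/335 E=768/205 H=768/205] → run E
t=19: vr[C=3072/655 D=2048/335 E=1024/205 H=768/205] → run H
t=20: vr[C=3072/655 D=2048/335 E=1024/205] → run C
t=21: vr[C=4096/655 D=2048/335 E=1024/205] → run E
t=22: vr[C=4096/655 D=2048/335 E=256/41] → run D
t=23: vr[C=4096/655 E=256/41] → run E
t=24: vr[C=4096/655 E=1536/205] → run C
t=25: vr[E=1536/205] → run E
t=26: (idle)
t=27: (idle)
t=28: (idle)
t=29: (idle)
t=30: (idle)
t=31: (idle)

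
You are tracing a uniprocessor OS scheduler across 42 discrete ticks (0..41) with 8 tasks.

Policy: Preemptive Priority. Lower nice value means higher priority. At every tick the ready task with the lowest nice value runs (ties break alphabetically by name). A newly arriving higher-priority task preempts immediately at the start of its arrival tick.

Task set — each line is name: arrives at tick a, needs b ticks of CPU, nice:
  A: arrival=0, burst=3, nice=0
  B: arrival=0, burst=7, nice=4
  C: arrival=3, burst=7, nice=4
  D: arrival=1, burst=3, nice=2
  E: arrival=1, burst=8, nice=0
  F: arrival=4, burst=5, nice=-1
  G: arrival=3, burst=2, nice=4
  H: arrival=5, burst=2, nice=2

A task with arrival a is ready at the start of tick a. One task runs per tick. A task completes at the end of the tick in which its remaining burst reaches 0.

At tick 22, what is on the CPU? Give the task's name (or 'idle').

running at tick 22 = B

t=0: ready={A,B} → run A
t=1: ready={A,B,D,E} → run A
t=2: ready={A,B,D,E} → run A
t=3: ready={B,C,D,E,G} → run E
t=4: ready={B,C,D,E,F,G} → run F
t=5: ready={B,C,D,E,F,G,H} → run F
t=6: ready={B,C,D,E,F,G,H} → run F
t=7: ready={B,C,D,E,F,G,H} → run F
t=8: ready={B,C,D,E,F,G,H} → run F
t=9: ready={B,C,D,E,G,H} → run E
t=10: ready={B,C,D,E,G,H} → run E
t=11: ready={B,C,D,E,G,H} → run E
t=12: ready={B,C,D,E,G,H} → run E
t=13: ready={B,C,D,E,G,H} → run E
t=14: ready={B,C,D,E,G,H} → run E
t=15: ready={B,C,D,E,G,H} → run E
t=16: ready={B,C,D,G,H} → run D
t=17: ready={B,C,D,G,H} → run D
t=18: ready={B,C,D,G,H} → run D
t=19: ready={B,C,G,H} → run H
t=20: ready={B,C,G,H} → run H
t=21: ready={B,C,G} → run B
t=22: ready={B,C,G} → run B
t=23: ready={B,C,G} → run B
t=24: ready={B,C,G} → run B
t=25: ready={B,C,G} → run B
t=26: ready={B,C,G} → run B
t=27: ready={B,C,G} → run B
t=28: ready={C,G} → run C
t=29: ready={C,G} → run C
t=30: ready={C,G} → run C
t=31: ready={C,G} → run C
t=32: ready={C,G} → run C
t=33: ready={C,G} → run C
t=34: ready={C,G} → run C
t=35: ready={G} → run G
t=36: ready={G} → run G
t=37: (idle)
t=38: (idle)
t=39: (idle)
t=40: (idle)
t=41: (idle)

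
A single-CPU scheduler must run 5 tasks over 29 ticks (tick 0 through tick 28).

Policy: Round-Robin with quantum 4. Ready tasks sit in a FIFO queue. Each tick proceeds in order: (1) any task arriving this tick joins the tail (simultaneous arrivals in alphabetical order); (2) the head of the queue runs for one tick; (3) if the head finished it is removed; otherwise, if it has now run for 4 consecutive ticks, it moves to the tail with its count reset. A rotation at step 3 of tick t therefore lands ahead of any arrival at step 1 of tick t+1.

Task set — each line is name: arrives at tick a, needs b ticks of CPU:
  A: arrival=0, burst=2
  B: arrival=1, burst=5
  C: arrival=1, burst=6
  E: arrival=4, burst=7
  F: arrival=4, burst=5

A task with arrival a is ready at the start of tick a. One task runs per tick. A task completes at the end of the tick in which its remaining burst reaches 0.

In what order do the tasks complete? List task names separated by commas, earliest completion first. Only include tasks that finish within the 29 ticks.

t=0: queue=[A] q_used=0 → run A
t=1: queue=[A,B,C] q_used=1 → run A
t=2: queue=[B,C] q_used=0 → run B
t=3: queue=[B,C] q_used=1 → run B
t=4: queue=[B,C,E,F] q_used=2 → run B
t=5: queue=[B,C,E,F] q_used=3 → run B
t=6: queue=[C,E,F,B] q_used=0 → run C
t=7: queue=[C,E,F,B] q_used=1 → run C
t=8: queue=[C,E,F,B] q_used=2 → run C
t=9: queue=[C,E,F,B] q_used=3 → run C
t=10: queue=[E,F,B,C] q_used=0 → run E
t=11: queue=[E,F,B,C] q_used=1 → run E
t=12: queue=[E,F,B,C] q_used=2 → run E
t=13: queue=[E,F,B,C] q_used=3 → run E
t=14: queue=[F,B,C,E] q_used=0 → run F
t=15: queue=[F,B,C,E] q_used=1 → run F
t=16: queue=[F,B,C,E] q_used=2 → run F
t=17: queue=[F,B,C,E] q_used=3 → run F
t=18: queue=[B,C,E,F] q_used=0 → run B
t=19: queue=[C,E,F] q_used=0 → run C
t=20: queue=[C,E,F] q_used=1 → run C
t=21: queue=[E,F] q_used=0 → run E
t=22: queue=[E,F] q_used=1 → run E
t=23: queue=[E,F] q_used=2 → run E
t=24: queue=[F] q_used=0 → run F
t=25: (idle)
t=26: (idle)
t=27: (idle)
t=28: (idle)

completion order = A, B, C, E, F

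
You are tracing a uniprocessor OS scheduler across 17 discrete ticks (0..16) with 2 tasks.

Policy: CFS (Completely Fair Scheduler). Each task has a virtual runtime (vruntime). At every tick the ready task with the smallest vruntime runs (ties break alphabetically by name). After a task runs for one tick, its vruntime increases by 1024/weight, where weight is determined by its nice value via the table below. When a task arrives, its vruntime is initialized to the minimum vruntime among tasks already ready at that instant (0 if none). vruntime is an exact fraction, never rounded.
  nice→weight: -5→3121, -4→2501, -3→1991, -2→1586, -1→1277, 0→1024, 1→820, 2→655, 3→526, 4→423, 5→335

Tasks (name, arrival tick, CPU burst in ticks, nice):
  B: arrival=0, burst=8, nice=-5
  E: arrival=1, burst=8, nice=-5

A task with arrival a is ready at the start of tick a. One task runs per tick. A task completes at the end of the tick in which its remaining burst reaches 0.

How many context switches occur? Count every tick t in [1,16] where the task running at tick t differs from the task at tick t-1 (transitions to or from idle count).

context switches = 14

t=0: vr[B=0] → run B
t=1: vr[B=1024/3121 E=1024/3121] → run B
t=2: vr[B=2048/3121 E=1024/3121] → run E
t=3: vr[B=2048/3121 E=2048/3121] → run B
t=4: vr[B=3072/3121 E=2048/3121] → run E
t=5: vr[B=3072/3121 E=3072/3121] → run B
t=6: vr[B=4096/3121 E=3072/3121] → run E
t=7: vr[B=4096/3121 E=4096/3121] → run B
t=8: vr[B=5120/3121 E=4096/3121] → run E
t=9: vr[B=5120/3121 E=5120/3121] → run B
t=10: vr[B=6144/3121 E=5120/3121] → run E
t=11: vr[B=6144/3121 E=6144/3121] → run B
t=12: vr[B=7168/3121 E=6144/3121] → run E
t=13: vr[B=7168/3121 E=7168/3121] → run B
t=14: vr[E=7168/3121] → run E
t=15: vr[E=8192/3121] → run E
t=16: (idle)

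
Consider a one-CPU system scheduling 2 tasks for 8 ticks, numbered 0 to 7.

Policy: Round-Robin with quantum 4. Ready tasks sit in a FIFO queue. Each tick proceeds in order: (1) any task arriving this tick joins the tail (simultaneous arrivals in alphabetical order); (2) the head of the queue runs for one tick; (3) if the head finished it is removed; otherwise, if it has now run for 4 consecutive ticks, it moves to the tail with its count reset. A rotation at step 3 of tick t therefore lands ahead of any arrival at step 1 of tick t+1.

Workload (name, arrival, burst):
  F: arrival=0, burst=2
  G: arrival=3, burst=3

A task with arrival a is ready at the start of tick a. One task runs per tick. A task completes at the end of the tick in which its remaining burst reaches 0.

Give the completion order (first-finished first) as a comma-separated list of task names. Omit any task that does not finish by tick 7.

t=0: queue=[F] q_used=0 → run F
t=1: queue=[F] q_used=1 → run F
t=2: (idle)
t=3: queue=[G] q_used=0 → run G
t=4: queue=[G] q_used=1 → run G
t=5: queue=[G] q_used=2 → run G
t=6: (idle)
t=7: (idle)

completion order = F, G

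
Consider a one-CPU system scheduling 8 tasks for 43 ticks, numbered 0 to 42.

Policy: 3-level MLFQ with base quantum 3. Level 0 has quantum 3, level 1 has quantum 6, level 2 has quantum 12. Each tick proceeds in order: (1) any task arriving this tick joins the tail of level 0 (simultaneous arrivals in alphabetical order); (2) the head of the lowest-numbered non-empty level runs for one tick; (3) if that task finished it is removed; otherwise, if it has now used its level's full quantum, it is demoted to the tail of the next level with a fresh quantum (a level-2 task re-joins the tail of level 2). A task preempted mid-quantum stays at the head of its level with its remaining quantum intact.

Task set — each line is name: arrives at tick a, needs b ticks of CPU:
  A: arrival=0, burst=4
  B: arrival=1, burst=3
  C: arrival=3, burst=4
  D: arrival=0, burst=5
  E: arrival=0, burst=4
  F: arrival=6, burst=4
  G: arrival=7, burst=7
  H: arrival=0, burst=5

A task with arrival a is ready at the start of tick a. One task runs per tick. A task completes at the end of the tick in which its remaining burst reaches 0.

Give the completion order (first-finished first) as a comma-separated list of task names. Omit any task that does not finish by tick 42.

t=0: L0/L1/L2 = ADEH/-/- → run A
t=1: L0/L1/L2 = ADEHB/-/- → run A
t=2: L0/L1/L2 = ADEHB/-/- → run A
t=3: L0/L1/L2 = DEHBC/A/- → run D
t=4: L0/L1/L2 = DEHBC/A/- → run D
t=5: L0/L1/L2 = DEHBC/A/- → run D
t=6: L0/L1/L2 = EHBCF/AD/- → run E
t=7: L0/L1/L2 = EHBCFG/AD/- → run E
t=8: L0/L1/L2 = EHBCFG/AD/- → run E
t=9: L0/L1/L2 = HBCFG/ADE/- → run H
t=10: L0/L1/L2 = HBCFG/ADE/- → run H
t=11: L0/L1/L2 = HBCFG/ADE/- → run H
t=12: L0/L1/L2 = BCFG/ADEH/- → run B
t=13: L0/L1/L2 = BCFG/ADEH/- → run B
t=14: L0/L1/L2 = BCFG/ADEH/- → run B
t=15: L0/L1/L2 = CFG/ADEH/- → run C
t=16: L0/L1/L2 = CFG/ADEH/- → run C
t=17: L0/L1/L2 = CFG/ADEH/- → run C
t=18: L0/L1/L2 = FG/ADEHC/- → run F
t=19: L0/L1/L2 = FG/ADEHC/- → run F
t=20: L0/L1/L2 = FG/ADEHC/- → run F
t=21: L0/L1/L2 = G/ADEHCF/- → run G
t=22: L0/L1/L2 = G/ADEHCF/- → run G
t=23: L0/L1/L2 = G/ADEHCF/- → run G
t=24: L0/L1/L2 = -/ADEHCFG/- → run A
t=25: L0/L1/L2 = -/DEHCFG/- → run D
t=26: L0/L1/L2 = -/DEHCFG/- → run D
t=27: L0/L1/L2 = -/EHCFG/- → run E
t=28: L0/L1/L2 = -/HCFG/- → run H
t=29: L0/L1/L2 = -/HCFG/- → run H
t=30: L0/L1/L2 = -/CFG/- → run C
t=31: L0/L1/L2 = -/FG/- → run F
t=32: L0/L1/L2 = -/G/- → run G
t=33: L0/L1/L2 = -/G/- → run G
t=34: L0/L1/L2 = -/G/- → run G
t=35: L0/L1/L2 = -/G/- → run G
t=36: (idle)
t=37: (idle)
t=38: (idle)
t=39: (idle)
t=40: (idle)
t=41: (idle)
t=42: (idle)

completion order = B, A, D, E, H, C, F, G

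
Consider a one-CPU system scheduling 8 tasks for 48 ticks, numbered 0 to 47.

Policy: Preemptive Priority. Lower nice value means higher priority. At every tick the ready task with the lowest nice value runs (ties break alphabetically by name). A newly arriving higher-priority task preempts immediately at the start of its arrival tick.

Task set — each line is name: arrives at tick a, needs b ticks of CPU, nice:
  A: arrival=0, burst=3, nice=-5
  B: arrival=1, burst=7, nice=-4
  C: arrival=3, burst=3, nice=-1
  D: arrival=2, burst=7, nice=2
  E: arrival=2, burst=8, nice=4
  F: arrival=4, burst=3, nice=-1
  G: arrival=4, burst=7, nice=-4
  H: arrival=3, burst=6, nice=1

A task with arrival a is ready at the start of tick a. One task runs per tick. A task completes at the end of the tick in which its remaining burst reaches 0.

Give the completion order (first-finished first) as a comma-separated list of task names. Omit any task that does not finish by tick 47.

t=0: ready={A} → run A
t=1: ready={A,B} → run A
t=2: ready={A,B,D,E} → run A
t=3: ready={B,C,D,E,H} → run B
t=4: ready={B,C,D,E,F,G,H} → run B
t=5: ready={B,C,D,E,F,G,H} → run B
t=6: ready={B,C,D,E,F,G,H} → run B
t=7: ready={B,C,D,E,F,G,H} → run B
t=8: ready={B,C,D,E,F,G,H} → run B
t=9: ready={B,C,D,E,F,G,H} → run B
t=10: ready={C,D,E,F,G,H} → run G
t=11: ready={C,D,E,F,G,H} → run G
t=12: ready={C,D,E,F,G,H} → run G
t=13: ready={C,D,E,F,G,H} → run G
t=14: ready={C,D,E,F,G,H} → run G
t=15: ready={C,D,E,F,G,H} → run G
t=16: ready={C,D,E,F,G,H} → run G
t=17: ready={C,D,E,F,H} → run C
t=18: ready={C,D,E,F,H} → run C
t=19: ready={C,D,E,F,H} → run C
t=20: ready={D,E,F,H} → run F
t=21: ready={D,E,F,H} → run F
t=22: ready={D,E,F,H} → run F
t=23: ready={D,E,H} → run H
t=24: ready={D,E,H} → run H
t=25: ready={D,E,H} → run H
t=26: ready={D,E,H} → run H
t=27: ready={D,E,H} → run H
t=28: ready={D,E,H} → run H
t=29: ready={D,E} → run D
t=30: ready={D,E} → run D
t=31: ready={D,E} → run D
t=32: ready={D,E} → run D
t=33: ready={D,E} → run D
t=34: ready={D,E} → run D
t=35: ready={D,E} → run D
t=36: ready={E} → run E
t=37: ready={E} → run E
t=38: ready={E} → run E
t=39: ready={E} → run E
t=40: ready={E} → run E
t=41: ready={E} → run E
t=42: ready={E} → run E
t=43: ready={E} → run E
t=44: (idle)
t=45: (idle)
t=46: (idle)
t=47: (idle)

completion order = A, B, G, C, F, H, D, E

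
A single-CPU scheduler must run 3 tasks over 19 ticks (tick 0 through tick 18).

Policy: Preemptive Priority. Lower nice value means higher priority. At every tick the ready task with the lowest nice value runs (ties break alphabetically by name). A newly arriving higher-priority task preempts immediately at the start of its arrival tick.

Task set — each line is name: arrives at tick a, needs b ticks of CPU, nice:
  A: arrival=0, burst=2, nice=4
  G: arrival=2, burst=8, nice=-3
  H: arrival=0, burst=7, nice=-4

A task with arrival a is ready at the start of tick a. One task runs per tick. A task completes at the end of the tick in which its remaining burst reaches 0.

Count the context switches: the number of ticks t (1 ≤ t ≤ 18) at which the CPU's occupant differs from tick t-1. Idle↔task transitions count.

t=0: ready={A,H} → run H
t=1: ready={A,H} → run H
t=2: ready={A,G,H} → run H
t=3: ready={A,G,H} → run H
t=4: ready={A,G,H} → run H
t=5: ready={A,G,H} → run H
t=6: ready={A,G,H} → run H
t=7: ready={A,G} → run G
t=8: ready={A,G} → run G
t=9: ready={A,G} → run G
t=10: ready={A,G} → run G
t=11: ready={A,G} → run G
t=12: ready={A,G} → run G
t=13: ready={A,G} → run G
t=14: ready={A,G} → run G
t=15: ready={A} → run A
t=16: ready={A} → run A
t=17: (idle)
t=18: (idle)

context switches = 3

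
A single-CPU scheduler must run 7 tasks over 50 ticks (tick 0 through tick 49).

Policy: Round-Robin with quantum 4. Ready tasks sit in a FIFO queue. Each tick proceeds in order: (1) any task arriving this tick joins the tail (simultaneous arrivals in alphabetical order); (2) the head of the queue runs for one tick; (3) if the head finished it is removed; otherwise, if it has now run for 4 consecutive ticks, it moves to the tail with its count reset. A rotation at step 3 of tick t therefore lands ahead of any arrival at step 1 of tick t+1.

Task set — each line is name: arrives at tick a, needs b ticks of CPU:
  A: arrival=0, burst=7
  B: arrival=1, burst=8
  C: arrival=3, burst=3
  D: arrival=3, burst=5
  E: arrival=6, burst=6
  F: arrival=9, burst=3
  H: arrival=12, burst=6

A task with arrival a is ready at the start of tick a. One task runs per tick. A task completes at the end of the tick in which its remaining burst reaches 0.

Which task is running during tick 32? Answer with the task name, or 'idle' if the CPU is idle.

t=0: queue=[A] q_used=0 → run A
t=1: queue=[A,B] q_used=1 → run A
t=2: queue=[A,B] q_used=2 → run A
t=3: queue=[A,B,C,D] q_used=3 → run A
t=4: queue=[B,C,D,A] q_used=0 → run B
t=5: queue=[B,C,D,A] q_used=1 → run B
t=6: queue=[B,C,D,A,E] q_used=2 → run B
t=7: queue=[B,C,D,A,E] q_used=3 → run B
t=8: queue=[C,D,A,E,B] q_used=0 → run C
t=9: queue=[C,D,A,E,B,F] q_used=1 → run C
t=10: queue=[C,D,A,E,B,F] q_used=2 → run C
t=11: queue=[D,A,E,B,F] q_used=0 → run D
t=12: queue=[D,A,E,B,F,H] q_used=1 → run D
t=13: queue=[D,A,E,B,F,H] q_used=2 → run D
t=14: queue=[D,A,E,B,F,H] q_used=3 → run D
t=15: queue=[A,E,B,F,H,D] q_used=0 → run A
t=16: queue=[A,E,B,F,H,D] q_used=1 → run A
t=17: queue=[A,E,B,F,H,D] q_used=2 → run A
t=18: queue=[E,B,F,H,D] q_used=0 → run E
t=19: queue=[E,B,F,H,D] q_used=1 → run E
t=20: queue=[E,B,F,H,D] q_used=2 → run E
t=21: queue=[E,B,F,H,D] q_used=3 → run E
t=22: queue=[B,F,H,D,E] q_used=0 → run B
t=23: queue=[B,F,H,D,E] q_used=1 → run B
t=24: queue=[B,F,H,D,E] q_used=2 → run B
t=25: queue=[B,F,H,D,E] q_used=3 → run B
t=26: queue=[F,H,D,E] q_used=0 → run F
t=27: queue=[F,H,D,E] q_used=1 → run F
t=28: queue=[F,H,D,E] q_used=2 → run F
t=29: queue=[H,D,E] q_used=0 → run H
t=30: queue=[H,D,E] q_used=1 → run H
t=31: queue=[H,D,E] q_used=2 → run H
t=32: queue=[H,D,E] q_used=3 → run H
t=33: queue=[D,E,H] q_used=0 → run D
t=34: queue=[E,H] q_used=0 → run E
t=35: queue=[E,H] q_used=1 → run E
t=36: queue=[H] q_used=0 → run H
t=37: queue=[H] q_used=1 → run H
t=38: (idle)
t=39: (idle)
t=40: (idle)
t=41: (idle)
t=42: (idle)
t=43: (idle)
t=44: (idle)
t=45: (idle)
t=46: (idle)
t=47: (idle)
t=48: (idle)
t=49: (idle)

running at tick 32 = H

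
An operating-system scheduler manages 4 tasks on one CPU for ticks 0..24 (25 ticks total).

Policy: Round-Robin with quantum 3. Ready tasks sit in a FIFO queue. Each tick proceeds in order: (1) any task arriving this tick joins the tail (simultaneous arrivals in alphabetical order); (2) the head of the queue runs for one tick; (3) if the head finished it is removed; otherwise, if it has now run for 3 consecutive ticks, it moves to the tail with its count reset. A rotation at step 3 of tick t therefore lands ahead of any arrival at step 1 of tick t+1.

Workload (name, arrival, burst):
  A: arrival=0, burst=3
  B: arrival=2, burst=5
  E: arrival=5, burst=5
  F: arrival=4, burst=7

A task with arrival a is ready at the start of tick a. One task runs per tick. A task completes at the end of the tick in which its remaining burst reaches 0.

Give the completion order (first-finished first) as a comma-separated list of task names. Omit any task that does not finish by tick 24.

t=0: queue=[A] q_used=0 → run A
t=1: queue=[A] q_used=1 → run A
t=2: queue=[A,B] q_used=2 → run A
t=3: queue=[B] q_used=0 → run B
t=4: queue=[B,F] q_used=1 → run B
t=5: queue=[B,F,E] q_used=2 → run B
t=6: queue=[F,E,B] q_used=0 → run F
t=7: queue=[F,E,B] q_used=1 → run F
t=8: queue=[F,E,B] q_used=2 → run F
t=9: queue=[E,B,F] q_used=0 → run E
t=10: queue=[E,B,F] q_used=1 → run E
t=11: queue=[E,B,F] q_used=2 → run E
t=12: queue=[B,F,E] q_used=0 → run B
t=13: queue=[B,F,E] q_used=1 → run B
t=14: queue=[F,E] q_used=0 → run F
t=15: queue=[F,E] q_used=1 → run F
t=16: queue=[F,E] q_used=2 → run F
t=17: queue=[E,F] q_used=0 → run E
t=18: queue=[E,F] q_used=1 → run E
t=19: queue=[F] q_used=0 → run F
t=20: (idle)
t=21: (idle)
t=22: (idle)
t=23: (idle)
t=24: (idle)

completion order = A, B, E, F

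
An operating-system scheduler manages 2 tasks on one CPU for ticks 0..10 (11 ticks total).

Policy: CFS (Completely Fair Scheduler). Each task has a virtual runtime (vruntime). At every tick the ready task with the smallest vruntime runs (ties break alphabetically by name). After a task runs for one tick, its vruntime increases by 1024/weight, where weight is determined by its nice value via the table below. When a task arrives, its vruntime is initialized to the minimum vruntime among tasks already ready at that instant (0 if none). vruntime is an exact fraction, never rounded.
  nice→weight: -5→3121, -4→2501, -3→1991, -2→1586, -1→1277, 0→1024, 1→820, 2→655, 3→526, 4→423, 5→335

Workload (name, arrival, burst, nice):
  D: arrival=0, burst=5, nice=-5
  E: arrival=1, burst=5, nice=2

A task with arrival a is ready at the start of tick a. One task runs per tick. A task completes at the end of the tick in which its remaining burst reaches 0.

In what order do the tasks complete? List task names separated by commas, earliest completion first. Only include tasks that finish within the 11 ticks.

t=0: vr[D=0] → run D
t=1: vr[D=1024/3121 E=1024/3121] → run D
t=2: vr[D=2048/3121 E=1024/3121] → run E
t=3: vr[D=2048/3121 E=3866624/2044255] → run D
t=4: vr[D=3072/3121 E=3866624/2044255] → run D
t=5: vr[D=4096/3121 E=3866624/2044255] → run D
t=6: vr[E=3866624/2044255] → run E
t=7: vr[E=7062528/2044255] → run E
t=8: vr[E=10258432/2044255] → run E
t=9: vr[E=13454336/2044255] → run E
t=10: (idle)

completion order = D, E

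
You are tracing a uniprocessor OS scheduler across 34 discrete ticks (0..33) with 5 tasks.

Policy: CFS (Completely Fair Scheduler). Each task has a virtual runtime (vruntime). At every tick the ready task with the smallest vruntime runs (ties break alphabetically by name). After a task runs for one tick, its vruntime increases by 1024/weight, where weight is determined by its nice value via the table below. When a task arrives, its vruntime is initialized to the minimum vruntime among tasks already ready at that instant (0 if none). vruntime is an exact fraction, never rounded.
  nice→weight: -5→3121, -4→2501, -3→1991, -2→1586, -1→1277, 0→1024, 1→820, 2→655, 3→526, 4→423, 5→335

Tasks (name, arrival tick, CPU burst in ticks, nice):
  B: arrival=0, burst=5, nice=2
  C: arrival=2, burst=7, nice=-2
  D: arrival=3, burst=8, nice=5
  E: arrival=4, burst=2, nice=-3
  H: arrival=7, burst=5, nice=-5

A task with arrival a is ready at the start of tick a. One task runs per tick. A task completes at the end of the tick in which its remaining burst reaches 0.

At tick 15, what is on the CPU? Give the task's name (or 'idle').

t=0: vr[B=0] → run B
t=1: vr[B=1024/655] → run B
t=2: vr[B=2048/655 C=2048/655] → run B
t=3: vr[B=3072/655 C=2048/655 D=2048/655] → run C
t=4: vr[B=3072/655 C=1959424/519415 D=2048/655 E=2048/655] → run D
t=5: vr[B=3072/655 C=1959424/519415 D=54272/8777 E=2048/655] → run E
t=6: vr[B=3072/655 C=1959424/519415 D=54272/8777 E=4748288/1304105] → run E
t=7: vr[B=3072/655 C=1959424/519415 D=54272/8777 H=1959424/519415] → run C
t=8: vr[B=3072/655 C=2294784/519415 D=54272/8777 H=1959424/519415] → run H
t=9: vr[B=3072/655 C=2294784/519415 D=54272/8777 H=6647243264/1621094215] → run H
t=10: vr[B=3072/655 C=2294784/519415 D=54272/8777 H=7179124224/1621094215] → run C
t=11: vr[B=3072/655 C=2630144/519415 D=54272/8777 H=7179124224/1621094215] → run H
t=12: vr[B=3072/655 C=2630144/519415 D=54272/8777 H=7711005184/1621094215] → run B
t=13: vr[B=4096/655 C=2630144/519415 D=54272/8777 H=7711005184/1621094215] → run H
t=14: vr[B=4096/655 C=2630144/519415 D=54272/8777 H=8242886144/1621094215] → run C
t=15: vr[B=4096/655 C=2965504/519415 D=54272/8777 H=8242886144/1621094215] → run H
t=16: vr[B=4096/655 C=2965504/519415 D=54272/8777] → run C
t=17: vr[B=4096/655 C=3300864/519415 D=54272/8777] → run D
t=18: vr[B=4096/655 C=3300864/519415 D=405504/43885] → run B
t=19: vr[C=3300864/519415 D=405504/43885] → run C
t=20: vr[C=3636224/519415 D=405504/43885] → run C
t=21: vr[D=405504/43885] → run D
t=22: vr[D=539648/43885] → run D
t=23: vr[D=673792/43885] → run D
t=24: vr[D=807936/43885] → run D
t=25: vr[D=188416/8777] → run D
t=26: vr[D=1076224/43885] → run D
t=27: (idle)
t=28: (idle)
t=29: (idle)
t=30: (idle)
t=31: (idle)
t=32: (idle)
t=33: (idle)

running at tick 15 = H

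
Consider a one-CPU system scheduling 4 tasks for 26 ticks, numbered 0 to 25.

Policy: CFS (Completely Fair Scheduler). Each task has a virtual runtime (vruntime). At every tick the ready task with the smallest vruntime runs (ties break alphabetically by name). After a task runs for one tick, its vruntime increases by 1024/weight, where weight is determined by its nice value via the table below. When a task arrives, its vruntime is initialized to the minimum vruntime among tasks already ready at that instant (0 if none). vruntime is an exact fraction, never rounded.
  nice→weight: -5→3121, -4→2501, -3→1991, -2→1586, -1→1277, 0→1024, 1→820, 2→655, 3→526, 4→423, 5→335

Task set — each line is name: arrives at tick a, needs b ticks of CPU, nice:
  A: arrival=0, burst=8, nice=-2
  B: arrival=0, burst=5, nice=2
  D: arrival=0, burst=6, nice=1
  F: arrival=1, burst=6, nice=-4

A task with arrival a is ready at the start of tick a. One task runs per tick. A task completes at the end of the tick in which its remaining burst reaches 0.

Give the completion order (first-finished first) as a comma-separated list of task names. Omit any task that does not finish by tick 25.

t=0: vr[A=0 B=0 D=0] → run A
t=1: vr[A=512/793 B=0 D=0 F=0] → run B
t=2: vr[A=512/793 B=1024/655 D=0 F=0] → run D
t=3: vr[A=512/793 B=1024/655 D=256/205 F=0] → run F
t=4: vr[A=512/793 B=1024/655 D=256/205 F=1024/2501] → run F
t=5: vr[A=512/793 B=1024/655 D=256/205 F=2048/2501] → run A
t=6: vr[A=1024/793 B=1024/655 D=256/205 F=2048/2501] → run F
t=7: vr[A=1024/793 B=1024/655 D=256/205 F=3072/2501] → run F
t=8: vr[A=1024/793 B=1024/655 D=256/205 F=4096/2501] → run D
t=9: vr[A=1024/793 B=1024/655 D=512/205 F=4096/2501] → run A
t=10: vr[A=1536/793 B=1024/655 D=512/205 F=4096/2501] → run B
t=11: vr[A=1536/793 B=2048/655 D=512/205 F=4096/2501] → run F
t=12: vr[A=1536/793 B=2048/655 D=512/205 F=5120/2501] → run A
t=13: vr[A=2048/793 B=2048/655 D=512/205 F=5120/2501] → run F
t=14: vr[A=2048/793 B=2048/655 D=512/205] → run D
t=15: vr[A=2048/793 B=2048/655 D=768/205] → run A
t=16: vr[A=2560/793 B=2048/655 D=768/205] → run B
t=17: vr[A=2560/793 B=3072/655 D=768/205] → run A
t=18: vr[A=3072/793 B=3072/655 D=768/205] → run D
t=19: vr[A=3072/793 B=3072/655 D=1024/205] → run A
t=20: vr[A=3584/793 B=3072/655 D=1024/205] → run A
t=21: vr[B=3072/655 D=1024/205] → run B
t=22: vr[B=4096/655 D=1024/205] → run D
t=23: vr[B=4096/655 D=256/41] → run D
t=24: vr[B=4096/655] → run B
t=25: (idle)

completion order = F, A, D, B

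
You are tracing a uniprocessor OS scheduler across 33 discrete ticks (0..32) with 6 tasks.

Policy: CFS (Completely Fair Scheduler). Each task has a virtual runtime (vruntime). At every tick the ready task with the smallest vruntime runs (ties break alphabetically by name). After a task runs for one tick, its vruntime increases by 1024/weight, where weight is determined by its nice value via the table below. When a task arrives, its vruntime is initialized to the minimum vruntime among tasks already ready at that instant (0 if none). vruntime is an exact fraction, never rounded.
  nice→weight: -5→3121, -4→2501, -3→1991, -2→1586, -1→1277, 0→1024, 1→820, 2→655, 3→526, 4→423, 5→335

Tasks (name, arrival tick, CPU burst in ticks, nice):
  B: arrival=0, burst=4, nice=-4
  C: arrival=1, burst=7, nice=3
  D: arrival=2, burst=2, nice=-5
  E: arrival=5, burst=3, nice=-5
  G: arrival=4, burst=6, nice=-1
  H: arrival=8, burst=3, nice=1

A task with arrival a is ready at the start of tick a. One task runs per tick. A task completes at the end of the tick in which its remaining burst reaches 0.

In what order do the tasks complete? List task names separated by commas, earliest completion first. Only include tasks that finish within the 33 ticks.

t=0: vr[B=0] → run B
t=1: vr[B=1024/2501 C=1024/2501] → run B
t=2: vr[B=2048/2501 C=1024/2501 D=1024/2501] → run C
t=3: vr[B=2048/2501 C=1549824/657763 D=1024/2501] → run D
t=4: vr[B=2048/2501 C=1549824/657763 D=5756928/7805621 G=5756928/7805621] → run D
t=5: vr[B=2048/2501 C=1549824/657763 E=5756928/7805621 G=5756928/7805621] → run E
t=6: vr[B=2048/2501 C=1549824/657763 E=8317952/7805621 G=5756928/7805621] → run G
t=7: vr[B=2048/2501 C=1549824/657763 E=8317952/7805621 G=15344552960/9967778017] → run B
t=8: vr[B=3072/2501 C=1549824/657763 E=8317952/7805621 G=15344552960/9967778017 H=8317952/7805621] → run E
t=9: vr[B=3072/2501 C=1549824/657763 E=10878976/7805621 G=15344552960/9967778017 H=8317952/7805621] → run H
t=10: vr[B=3072/2501 C=1549824/657763 E=10878976/7805621 G=15344552960/9967778017 H=90327296/39028105] → run B
t=11: vr[C=1549824/657763 E=10878976/7805621 G=15344552960/9967778017 H=90327296/39028105] → run E
t=12: vr[C=1549824/657763 G=15344552960/9967778017 H=90327296/39028105] → run G
t=13: vr[C=1549824/657763 G=23337508864/9967778017 H=90327296/39028105] → run H
t=14: vr[C=1549824/657763 G=23337508864/9967778017 H=139064832/39028105] → run G
t=15: vr[C=1549824/657763 G=31330464768/9967778017 H=139064832/39028105] → run C
t=16: vr[C=2830336/657763 G=31330464768/9967778017 H=139064832/39028105] → run G
t=17: vr[C=2830336/657763 G=39323420672/9967778017 H=139064832/39028105] → run H
t=18: vr[C=2830336/657763 G=39323420672/9967778017] → run G
t=19: vr[C=2830336/657763 G=47316376576/9967778017] → run C
t=20: vr[C=4110848/657763 G=47316376576/9967778017] → run G
t=21: vr[C=4110848/657763] → run C
t=22: vr[C=5391360/657763] → run C
t=23: vr[C=6671872/657763] → run C
t=24: vr[C=7952384/657763] → run C
t=25: (idle)
t=26: (idle)
t=27: (idle)
t=28: (idle)
t=29: (idle)
t=30: (idle)
t=31: (idle)
t=32: (idle)

completion order = D, B, E, H, G, C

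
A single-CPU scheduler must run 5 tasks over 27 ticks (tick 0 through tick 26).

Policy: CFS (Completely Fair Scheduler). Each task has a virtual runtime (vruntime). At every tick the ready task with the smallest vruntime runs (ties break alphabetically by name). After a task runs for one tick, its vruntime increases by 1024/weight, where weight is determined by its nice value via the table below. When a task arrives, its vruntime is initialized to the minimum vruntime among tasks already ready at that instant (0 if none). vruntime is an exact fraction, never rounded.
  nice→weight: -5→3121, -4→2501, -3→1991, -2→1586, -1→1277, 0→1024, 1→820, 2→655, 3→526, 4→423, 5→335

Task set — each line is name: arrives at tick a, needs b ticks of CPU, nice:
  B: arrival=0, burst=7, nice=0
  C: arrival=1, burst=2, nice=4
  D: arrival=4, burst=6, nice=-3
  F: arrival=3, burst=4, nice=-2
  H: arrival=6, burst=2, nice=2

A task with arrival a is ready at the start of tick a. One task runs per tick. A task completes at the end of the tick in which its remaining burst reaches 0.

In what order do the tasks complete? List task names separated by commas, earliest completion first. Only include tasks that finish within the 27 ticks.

t=0: vr[B=0] → run B
t=1: vr[B=1 C=1] → run B
t=2: vr[B=2 C=1] → run C
t=3: vr[B=2 C=1447/423 F=2] → run B
t=4: vr[B=3 C=1447/423 D=2 F=2] → run D
t=5: vr[B=3 C=1447/423 D=5006/1991 F=2] → run F
t=6: vr[B=3 C=1447/423 D=5006/1991 F=2098/793 H=5006/1991] → run D
t=7: vr[B=3 C=1447/423 D=6030/1991 F=2098/793 H=5006/1991] → run H
t=8: vr[B=3 C=1447/423 D=6030/1991 F=2098/793 H=5317714/1304105] → run F
t=9: vr[B=3 C=1447/423 D=6030/1991 F=2610/793 H=5317714/1304105] → run B
t=10: vr[B=4 C=1447/423 D=6030/1991 F=2610/793 H=5317714/1304105] → run D
t=11: vr[B=4 C=1447/423 D=7054/1991 F=2610/793 H=5317714/1304105] → run F
t=12: vr[B=4 C=1447/423 D=7054/1991 F=3122/793 H=5317714/1304105] → run C
t=13: vr[B=4 D=7054/1991 F=3122/793 H=5317714/1304105] → run D
t=14: vr[B=4 D=8078/1991 F=3122/793 H=5317714/1304105] → run F
t=15: vr[B=4 D=8078/1991 H=5317714/1304105] → run B
t=16: vr[B=5 D=8078/1991 H=5317714/1304105] → run D
t=17: vr[B=5 D=9102/1991 H=5317714/1304105] → run H
t=18: vr[B=5 D=9102/1991] → run D
t=19: vr[B=5] → run B
t=20: vr[B=6] → run B
t=21: (idle)
t=22: (idle)
t=23: (idle)
t=24: (idle)
t=25: (idle)
t=26: (idle)

completion order = C, F, H, D, B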